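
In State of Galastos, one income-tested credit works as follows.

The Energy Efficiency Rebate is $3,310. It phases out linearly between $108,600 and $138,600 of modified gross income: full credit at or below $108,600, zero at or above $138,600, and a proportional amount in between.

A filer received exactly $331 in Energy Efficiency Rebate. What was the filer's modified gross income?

$135,600

$331 is 331/3,310 of the full $3,310, so 2,979/3,310 of the $30,000 range has been used: income = $108,600 + $30,000 × 2,979/3,310 = $135,600.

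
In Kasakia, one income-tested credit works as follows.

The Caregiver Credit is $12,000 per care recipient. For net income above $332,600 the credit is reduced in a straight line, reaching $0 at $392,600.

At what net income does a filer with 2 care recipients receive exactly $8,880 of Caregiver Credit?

Full credit = 2 × $12,000 = $24,000.
$8,880 is 8,880/24,000 of the full $24,000, so 15,120/24,000 of the $60,000 range has been used: income = $332,600 + $60,000 × 15,120/24,000 = $370,400.

$370,400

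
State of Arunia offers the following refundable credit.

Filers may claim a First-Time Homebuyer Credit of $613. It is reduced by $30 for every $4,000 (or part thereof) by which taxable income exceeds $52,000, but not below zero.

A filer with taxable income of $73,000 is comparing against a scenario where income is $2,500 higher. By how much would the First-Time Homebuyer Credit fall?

$0

At $73,000 — income exceeds $52,000 by $21,000, which is 6 full-or-partial $4,000 increments; reduction = 6 × $30 = $180, leaving $433.
At $75,500 — income exceeds $52,000 by $23,500, which is 6 full-or-partial $4,000 increments; reduction = 6 × $30 = $180, leaving $433.
Lost: $433 − $433 = $0.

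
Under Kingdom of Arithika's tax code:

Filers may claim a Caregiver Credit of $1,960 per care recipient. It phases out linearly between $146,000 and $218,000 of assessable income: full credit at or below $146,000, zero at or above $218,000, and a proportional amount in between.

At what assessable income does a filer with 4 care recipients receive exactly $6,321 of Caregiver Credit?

$159,950

Full credit = 4 × $1,960 = $7,840.
$6,321 is 6,321/7,840 of the full $7,840, so 1,519/7,840 of the $72,000 range has been used: income = $146,000 + $72,000 × 1,519/7,840 = $159,950.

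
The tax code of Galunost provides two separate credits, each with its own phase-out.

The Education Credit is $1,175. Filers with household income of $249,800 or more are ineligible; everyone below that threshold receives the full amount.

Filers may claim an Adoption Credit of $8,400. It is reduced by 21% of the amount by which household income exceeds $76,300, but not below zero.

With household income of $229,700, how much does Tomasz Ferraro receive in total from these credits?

$1,175

Education Credit: $229,700 is below the $249,800 cutoff, so the full $1,175 applies.
Adoption Credit: 21% of the $153,400 excess over $76,300 is $32,214 ≥ base, so the credit is $0.
Total: $1,175 + $0 = $1,175.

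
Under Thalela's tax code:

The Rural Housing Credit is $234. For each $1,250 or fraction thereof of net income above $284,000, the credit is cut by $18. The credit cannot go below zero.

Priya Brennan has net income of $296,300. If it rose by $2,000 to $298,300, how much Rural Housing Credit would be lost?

$36

At $296,300 — income exceeds $284,000 by $12,300, which is 10 full-or-partial $1,250 increments; reduction = 10 × $18 = $180, leaving $54.
At $298,300 — income exceeds $284,000 by $14,300, which is 12 full-or-partial $1,250 increments; reduction = 12 × $18 = $216, leaving $18.
Lost: $54 − $18 = $36.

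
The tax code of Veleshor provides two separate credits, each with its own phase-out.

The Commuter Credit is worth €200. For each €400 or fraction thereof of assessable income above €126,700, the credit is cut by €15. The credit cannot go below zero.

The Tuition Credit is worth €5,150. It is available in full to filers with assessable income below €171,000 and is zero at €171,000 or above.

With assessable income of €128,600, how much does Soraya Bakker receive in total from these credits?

€5,275

Commuter Credit: income exceeds €126,700 by €1,900, which is 5 full-or-partial €400 increments; reduction = 5 × €15 = €75, leaving €125.
Tuition Credit: €128,600 is below the €171,000 cutoff, so the full €5,150 applies.
Total: €125 + €5,150 = €5,275.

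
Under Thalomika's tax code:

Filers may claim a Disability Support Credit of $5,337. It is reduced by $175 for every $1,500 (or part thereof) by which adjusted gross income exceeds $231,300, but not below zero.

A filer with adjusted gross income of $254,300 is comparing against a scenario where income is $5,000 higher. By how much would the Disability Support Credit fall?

$525

At $254,300 — income exceeds $231,300 by $23,000, which is 16 full-or-partial $1,500 increments; reduction = 16 × $175 = $2,800, leaving $2,537.
At $259,300 — income exceeds $231,300 by $28,000, which is 19 full-or-partial $1,500 increments; reduction = 19 × $175 = $3,325, leaving $2,012.
Lost: $2,537 − $2,012 = $525.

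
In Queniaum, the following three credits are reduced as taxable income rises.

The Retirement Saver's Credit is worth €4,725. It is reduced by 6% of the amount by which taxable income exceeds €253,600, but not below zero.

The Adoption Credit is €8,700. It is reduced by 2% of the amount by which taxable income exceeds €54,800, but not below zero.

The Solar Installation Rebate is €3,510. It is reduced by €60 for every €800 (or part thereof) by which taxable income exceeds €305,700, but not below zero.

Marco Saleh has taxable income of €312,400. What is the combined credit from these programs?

Retirement Saver's Credit: 6% of the €58,800 excess over €253,600 is €3,528; credit = €4,725 − €3,528 = €1,197.
Adoption Credit: 2% of the €257,600 excess over €54,800 is €5,152; credit = €8,700 − €5,152 = €3,548.
Solar Installation Rebate: income exceeds €305,700 by €6,700, which is 9 full-or-partial €800 increments; reduction = 9 × €60 = €540, leaving €2,970.
Total: €1,197 + €3,548 + €2,970 = €7,715.

€7,715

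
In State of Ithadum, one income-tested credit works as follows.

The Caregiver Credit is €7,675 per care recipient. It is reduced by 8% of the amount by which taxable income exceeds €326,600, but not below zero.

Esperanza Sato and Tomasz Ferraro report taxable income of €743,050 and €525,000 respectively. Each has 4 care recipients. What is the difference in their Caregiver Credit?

Esperanza (€743,050): Caregiver Credit: base = 4 × €7,675 = €30,700. 8% of the €416,450 excess over €326,600 is €33,316 ≥ base, so the credit is €0.
Tomasz (€525,000): Caregiver Credit: base = 4 × €7,675 = €30,700. 8% of the €198,400 excess over €326,600 is €15,872; credit = €30,700 − €15,872 = €14,828.
Difference: |€0 − €14,828| = €14,828.

€14,828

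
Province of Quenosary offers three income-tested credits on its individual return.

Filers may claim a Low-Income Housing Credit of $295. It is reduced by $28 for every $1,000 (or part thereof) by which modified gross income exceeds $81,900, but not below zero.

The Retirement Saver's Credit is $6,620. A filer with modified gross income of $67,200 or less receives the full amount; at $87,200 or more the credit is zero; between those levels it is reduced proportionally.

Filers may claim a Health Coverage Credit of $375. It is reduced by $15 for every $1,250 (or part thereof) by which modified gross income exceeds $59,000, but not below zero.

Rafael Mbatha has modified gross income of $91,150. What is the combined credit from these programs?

Low-Income Housing Credit: income exceeds $81,900 by $9,250, which is 10 full-or-partial $1,000 increments; reduction = 10 × $28 = $280, leaving $15.
Retirement Saver's Credit: $91,150 is at or above $87,200, so the credit is $0.
Health Coverage Credit: income exceeds $59,000 by $32,150 → 26 increments × $15 = $390 ≥ base, so the credit is $0.
Total: $15 + $0 + $0 = $15.

$15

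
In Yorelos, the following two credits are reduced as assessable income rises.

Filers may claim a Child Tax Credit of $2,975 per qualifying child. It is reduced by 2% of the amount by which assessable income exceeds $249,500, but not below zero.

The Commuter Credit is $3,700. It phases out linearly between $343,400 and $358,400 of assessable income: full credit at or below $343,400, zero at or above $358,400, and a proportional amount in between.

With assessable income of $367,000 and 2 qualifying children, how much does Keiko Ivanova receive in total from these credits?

$3,600

Child Tax Credit: base = 2 × $2,975 = $5,950. 2% of the $117,500 excess over $249,500 is $2,350; credit = $5,950 − $2,350 = $3,600.
Commuter Credit: $367,000 is at or above $358,400, so the credit is $0.
Total: $3,600 + $0 = $3,600.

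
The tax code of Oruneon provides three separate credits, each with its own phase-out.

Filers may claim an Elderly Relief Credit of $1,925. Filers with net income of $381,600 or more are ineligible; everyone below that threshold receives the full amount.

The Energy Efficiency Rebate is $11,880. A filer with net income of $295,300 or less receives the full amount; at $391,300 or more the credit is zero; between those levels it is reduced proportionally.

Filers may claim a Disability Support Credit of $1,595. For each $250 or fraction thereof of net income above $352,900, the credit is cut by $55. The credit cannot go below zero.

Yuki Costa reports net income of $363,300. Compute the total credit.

Elderly Relief Credit: $363,300 is below the $381,600 cutoff, so the full $1,925 applies.
Energy Efficiency Rebate: $363,300 is $68,000 into a $96,000 phase-out range, leaving 28,000/96,000 of the credit: $11,880 × 28,000/96,000 = $3,465.
Disability Support Credit: income exceeds $352,900 by $10,400 → 42 increments × $55 = $2,310 ≥ base, so the credit is $0.
Total: $1,925 + $3,465 + $0 = $5,390.

$5,390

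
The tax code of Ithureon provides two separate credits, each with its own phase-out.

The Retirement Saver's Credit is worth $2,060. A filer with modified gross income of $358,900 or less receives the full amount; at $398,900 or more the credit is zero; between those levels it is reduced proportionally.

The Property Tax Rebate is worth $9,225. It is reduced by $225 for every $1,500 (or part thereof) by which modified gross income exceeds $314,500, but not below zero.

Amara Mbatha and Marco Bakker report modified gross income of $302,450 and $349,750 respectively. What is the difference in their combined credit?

Amara ($302,450): Retirement Saver's Credit: $302,450 is at or below the $358,900 threshold, so the full $2,060 applies. Property Tax Rebate: $302,450 is at or below the $314,500 threshold, so the full $9,225 applies. total $2,060 + $9,225 = $11,285
Marco ($349,750): Retirement Saver's Credit: $349,750 is at or below the $358,900 threshold, so the full $2,060 applies. Property Tax Rebate: income exceeds $314,500 by $35,250, which is 24 full-or-partial $1,500 increments; reduction = 24 × $225 = $5,400, leaving $3,825. total $2,060 + $3,825 = $5,885
Difference: |$11,285 − $5,885| = $5,400.

$5,400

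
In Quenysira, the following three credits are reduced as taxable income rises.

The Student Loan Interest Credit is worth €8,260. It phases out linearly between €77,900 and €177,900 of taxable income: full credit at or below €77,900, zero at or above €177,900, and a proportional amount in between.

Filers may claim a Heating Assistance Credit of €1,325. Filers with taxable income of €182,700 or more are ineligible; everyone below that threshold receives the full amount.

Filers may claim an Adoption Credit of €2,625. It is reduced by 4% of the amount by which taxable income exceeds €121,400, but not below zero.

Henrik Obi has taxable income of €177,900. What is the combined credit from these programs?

Student Loan Interest Credit: €177,900 is at or above €177,900, so the credit is €0.
Heating Assistance Credit: €177,900 is below the €182,700 cutoff, so the full €1,325 applies.
Adoption Credit: 4% of the €56,500 excess over €121,400 is €2,260; credit = €2,625 − €2,260 = €365.
Total: €0 + €1,325 + €365 = €1,690.

€1,690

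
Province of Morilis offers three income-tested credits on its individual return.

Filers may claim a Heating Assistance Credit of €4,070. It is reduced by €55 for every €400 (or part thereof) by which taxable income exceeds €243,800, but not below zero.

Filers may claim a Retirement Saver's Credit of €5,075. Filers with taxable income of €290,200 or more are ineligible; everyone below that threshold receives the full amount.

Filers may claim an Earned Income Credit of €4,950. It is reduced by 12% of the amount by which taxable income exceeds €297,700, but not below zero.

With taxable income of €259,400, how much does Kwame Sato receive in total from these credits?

Heating Assistance Credit: income exceeds €243,800 by €15,600, which is 39 full-or-partial €400 increments; reduction = 39 × €55 = €2,145, leaving €1,925.
Retirement Saver's Credit: €259,400 is below the €290,200 cutoff, so the full €5,075 applies.
Earned Income Credit: €259,400 is at or below the €297,700 threshold, so the full €4,950 applies.
Total: €1,925 + €5,075 + €4,950 = €11,950.

€11,950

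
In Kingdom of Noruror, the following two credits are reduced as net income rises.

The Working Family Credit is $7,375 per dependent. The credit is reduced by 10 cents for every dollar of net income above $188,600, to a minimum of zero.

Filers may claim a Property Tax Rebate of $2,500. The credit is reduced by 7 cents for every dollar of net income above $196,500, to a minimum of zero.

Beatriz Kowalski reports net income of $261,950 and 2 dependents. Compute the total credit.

$7,415

Working Family Credit: base = 2 × $7,375 = $14,750. 10% of the $73,350 excess over $188,600 is $7,335; credit = $14,750 − $7,335 = $7,415.
Property Tax Rebate: 7% of the $65,450 excess over $196,500 is $4,581.50 ≥ base, so the credit is $0.
Total: $7,415 + $0 = $7,415.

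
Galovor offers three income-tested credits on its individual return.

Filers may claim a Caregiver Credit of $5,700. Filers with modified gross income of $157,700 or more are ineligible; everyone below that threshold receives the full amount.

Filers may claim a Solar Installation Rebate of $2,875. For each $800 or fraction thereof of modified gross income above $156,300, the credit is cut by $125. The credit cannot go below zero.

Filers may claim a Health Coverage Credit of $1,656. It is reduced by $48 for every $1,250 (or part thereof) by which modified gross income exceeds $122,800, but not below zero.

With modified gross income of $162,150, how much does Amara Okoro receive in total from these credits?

$1,995

Caregiver Credit: $162,150 meets or exceeds the $157,700 cutoff, so the credit is $0.
Solar Installation Rebate: income exceeds $156,300 by $5,850, which is 8 full-or-partial $800 increments; reduction = 8 × $125 = $1,000, leaving $1,875.
Health Coverage Credit: income exceeds $122,800 by $39,350, which is 32 full-or-partial $1,250 increments; reduction = 32 × $48 = $1,536, leaving $120.
Total: $0 + $1,875 + $120 = $1,995.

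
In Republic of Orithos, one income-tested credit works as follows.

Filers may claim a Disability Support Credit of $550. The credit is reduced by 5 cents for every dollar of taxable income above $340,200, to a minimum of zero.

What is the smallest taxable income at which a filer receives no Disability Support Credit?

The credit falls by 5% of each dollar above $340,200, so it reaches zero when the excess is $550 / 5% = $11,000: income = $340,200 + $11,000 = $351,200.

$351,200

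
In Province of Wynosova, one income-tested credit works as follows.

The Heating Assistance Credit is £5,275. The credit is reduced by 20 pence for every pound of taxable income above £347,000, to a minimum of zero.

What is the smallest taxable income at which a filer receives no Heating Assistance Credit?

The credit falls by 20% of each pound above £347,000, so it reaches zero when the excess is £5,275 / 20% = £26,375: income = £347,000 + £26,375 = £373,375.

£373,375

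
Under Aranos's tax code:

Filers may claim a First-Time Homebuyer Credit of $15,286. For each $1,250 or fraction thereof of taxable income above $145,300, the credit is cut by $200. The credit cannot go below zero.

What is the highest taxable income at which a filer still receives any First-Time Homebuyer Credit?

$240,300

After 76 increments the reduction is 76 × $200 = $15,200, leaving $86; one more increment wipes it out. Increment 76 ends at excess 76 × $1,250 = $95,000, so the highest qualifying income is $145,300 + $95,000 = $240,300.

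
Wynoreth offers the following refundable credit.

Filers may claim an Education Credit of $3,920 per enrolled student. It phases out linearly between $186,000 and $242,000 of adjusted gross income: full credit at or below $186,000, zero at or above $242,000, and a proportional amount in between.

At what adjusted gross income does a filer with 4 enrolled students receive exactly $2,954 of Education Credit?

Full credit = 4 × $3,920 = $15,680.
$2,954 is 2,954/15,680 of the full $15,680, so 12,726/15,680 of the $56,000 range has been used: income = $186,000 + $56,000 × 12,726/15,680 = $231,450.

$231,450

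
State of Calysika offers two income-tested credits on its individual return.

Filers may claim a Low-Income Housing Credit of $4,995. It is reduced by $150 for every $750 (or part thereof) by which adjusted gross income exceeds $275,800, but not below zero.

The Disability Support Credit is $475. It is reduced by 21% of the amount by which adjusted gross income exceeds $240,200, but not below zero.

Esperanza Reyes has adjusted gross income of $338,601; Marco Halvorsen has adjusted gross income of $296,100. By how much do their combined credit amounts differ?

$795

Esperanza ($338,601): Low-Income Housing Credit: income exceeds $275,800 by $62,801 → 84 increments × $150 = $12,600 ≥ base, so the credit is $0. Disability Support Credit: 21% of the $98,401 excess over $240,200 is $20,664.21 ≥ base, so the credit is $0. total $0 + $0 = $0
Marco ($296,100): Low-Income Housing Credit: income exceeds $275,800 by $20,300, which is 28 full-or-partial $750 increments; reduction = 28 × $150 = $4,200, leaving $795. Disability Support Credit: 21% of the $55,900 excess over $240,200 is $11,739 ≥ base, so the credit is $0. total $795 + $0 = $795
Difference: |$0 − $795| = $795.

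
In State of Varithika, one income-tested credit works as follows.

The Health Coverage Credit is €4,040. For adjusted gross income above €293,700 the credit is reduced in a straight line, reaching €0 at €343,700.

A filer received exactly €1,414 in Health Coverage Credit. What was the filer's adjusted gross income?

€1,414 is 1,414/4,040 of the full €4,040, so 2,626/4,040 of the €50,000 range has been used: income = €293,700 + €50,000 × 2,626/4,040 = €326,200.

€326,200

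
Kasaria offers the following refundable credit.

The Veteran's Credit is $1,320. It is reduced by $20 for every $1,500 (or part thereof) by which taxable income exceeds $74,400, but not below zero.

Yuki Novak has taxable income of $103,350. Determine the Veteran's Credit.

$920

Veteran's Credit: income exceeds $74,400 by $28,950, which is 20 full-or-partial $1,500 increments; reduction = 20 × $20 = $400, leaving $920.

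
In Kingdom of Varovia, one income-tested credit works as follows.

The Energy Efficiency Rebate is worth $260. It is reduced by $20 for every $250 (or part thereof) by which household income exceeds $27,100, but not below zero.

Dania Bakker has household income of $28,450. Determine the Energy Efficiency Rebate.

$140

Energy Efficiency Rebate: income exceeds $27,100 by $1,350, which is 6 full-or-partial $250 increments; reduction = 6 × $20 = $120, leaving $140.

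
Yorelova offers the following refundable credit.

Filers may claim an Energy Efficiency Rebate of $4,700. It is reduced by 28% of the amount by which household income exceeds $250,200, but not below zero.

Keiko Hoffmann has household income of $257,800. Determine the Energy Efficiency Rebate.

Energy Efficiency Rebate: 28% of the $7,600 excess over $250,200 is $2,128; credit = $4,700 − $2,128 = $2,572.

$2,572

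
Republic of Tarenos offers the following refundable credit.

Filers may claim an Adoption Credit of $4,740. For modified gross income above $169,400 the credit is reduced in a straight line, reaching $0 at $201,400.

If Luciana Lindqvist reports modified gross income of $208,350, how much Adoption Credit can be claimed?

$0

Adoption Credit: $208,350 is at or above $201,400, so the credit is $0.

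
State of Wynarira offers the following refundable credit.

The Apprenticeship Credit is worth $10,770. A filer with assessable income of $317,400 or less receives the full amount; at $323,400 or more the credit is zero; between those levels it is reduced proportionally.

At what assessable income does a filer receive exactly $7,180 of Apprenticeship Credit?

$319,400

$7,180 is 7,180/10,770 of the full $10,770, so 3,590/10,770 of the $6,000 range has been used: income = $317,400 + $6,000 × 3,590/10,770 = $319,400.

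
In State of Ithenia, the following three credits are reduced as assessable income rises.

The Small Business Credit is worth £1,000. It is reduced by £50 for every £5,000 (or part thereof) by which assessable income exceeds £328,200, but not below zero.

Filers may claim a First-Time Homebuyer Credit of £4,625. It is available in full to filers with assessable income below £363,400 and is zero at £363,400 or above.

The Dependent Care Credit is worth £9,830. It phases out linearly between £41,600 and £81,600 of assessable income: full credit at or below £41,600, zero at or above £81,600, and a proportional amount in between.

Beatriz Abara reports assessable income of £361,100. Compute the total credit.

Small Business Credit: income exceeds £328,200 by £32,900, which is 7 full-or-partial £5,000 increments; reduction = 7 × £50 = £350, leaving £650.
First-Time Homebuyer Credit: £361,100 is below the £363,400 cutoff, so the full £4,625 applies.
Dependent Care Credit: £361,100 is at or above £81,600, so the credit is £0.
Total: £650 + £4,625 + £0 = £5,275.

£5,275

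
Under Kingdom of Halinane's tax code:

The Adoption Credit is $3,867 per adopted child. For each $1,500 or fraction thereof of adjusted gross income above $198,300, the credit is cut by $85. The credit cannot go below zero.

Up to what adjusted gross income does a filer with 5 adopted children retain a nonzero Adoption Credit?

$538,800

Full credit = 5 × $3,867 = $19,335.
After 227 increments the reduction is 227 × $85 = $19,295, leaving $40; one more increment wipes it out. Increment 227 ends at excess 227 × $1,500 = $340,500, so the highest qualifying income is $198,300 + $340,500 = $538,800.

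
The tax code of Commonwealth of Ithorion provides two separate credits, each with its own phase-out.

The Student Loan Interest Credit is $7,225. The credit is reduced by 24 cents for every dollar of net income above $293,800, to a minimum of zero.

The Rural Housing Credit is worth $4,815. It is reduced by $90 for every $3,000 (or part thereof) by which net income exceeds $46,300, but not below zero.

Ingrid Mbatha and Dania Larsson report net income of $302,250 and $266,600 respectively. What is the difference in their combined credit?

Ingrid ($302,250): Student Loan Interest Credit: 24% of the $8,450 excess over $293,800 is $2,028; credit = $7,225 − $2,028 = $5,197. Rural Housing Credit: income exceeds $46,300 by $255,950 → 86 increments × $90 = $7,740 ≥ base, so the credit is $0. total $5,197 + $0 = $5,197
Dania ($266,600): Student Loan Interest Credit: $266,600 is at or below the $293,800 threshold, so the full $7,225 applies. Rural Housing Credit: income exceeds $46,300 by $220,300 → 74 increments × $90 = $6,660 ≥ base, so the credit is $0. total $7,225 + $0 = $7,225
Difference: |$5,197 − $7,225| = $2,028.

$2,028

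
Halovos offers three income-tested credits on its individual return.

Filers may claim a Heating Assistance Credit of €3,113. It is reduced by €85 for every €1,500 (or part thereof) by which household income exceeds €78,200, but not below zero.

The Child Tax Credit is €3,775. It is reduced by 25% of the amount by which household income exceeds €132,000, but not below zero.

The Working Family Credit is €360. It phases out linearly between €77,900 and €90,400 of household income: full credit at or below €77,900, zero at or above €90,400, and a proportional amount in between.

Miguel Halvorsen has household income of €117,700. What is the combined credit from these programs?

€4,593

Heating Assistance Credit: income exceeds €78,200 by €39,500, which is 27 full-or-partial €1,500 increments; reduction = 27 × €85 = €2,295, leaving €818.
Child Tax Credit: €117,700 is at or below the €132,000 threshold, so the full €3,775 applies.
Working Family Credit: €117,700 is at or above €90,400, so the credit is €0.
Total: €818 + €3,775 + €0 = €4,593.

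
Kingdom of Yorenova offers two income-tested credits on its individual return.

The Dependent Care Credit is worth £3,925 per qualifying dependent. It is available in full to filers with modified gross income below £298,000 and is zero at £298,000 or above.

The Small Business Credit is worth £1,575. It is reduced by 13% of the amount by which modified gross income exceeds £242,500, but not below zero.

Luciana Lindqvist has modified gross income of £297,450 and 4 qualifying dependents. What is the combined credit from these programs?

£15,700

Dependent Care Credit: base = 4 × £3,925 = £15,700. £297,450 is below the £298,000 cutoff, so the full £15,700 applies.
Small Business Credit: 13% of the £54,950 excess over £242,500 is £7,143.50 ≥ base, so the credit is £0.
Total: £15,700 + £0 = £15,700.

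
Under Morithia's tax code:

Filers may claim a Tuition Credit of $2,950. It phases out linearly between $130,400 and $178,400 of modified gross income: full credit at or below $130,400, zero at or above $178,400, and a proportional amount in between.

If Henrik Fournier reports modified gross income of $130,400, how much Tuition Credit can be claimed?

Tuition Credit: $130,400 is at or below the $130,400 threshold, so the full $2,950 applies.

$2,950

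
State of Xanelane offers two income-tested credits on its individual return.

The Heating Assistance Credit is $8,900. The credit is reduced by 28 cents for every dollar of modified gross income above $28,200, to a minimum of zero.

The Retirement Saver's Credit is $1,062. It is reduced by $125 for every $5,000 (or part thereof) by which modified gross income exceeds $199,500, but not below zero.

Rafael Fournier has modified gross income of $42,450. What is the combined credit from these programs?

Heating Assistance Credit: 28% of the $14,250 excess over $28,200 is $3,990; credit = $8,900 − $3,990 = $4,910.
Retirement Saver's Credit: $42,450 is at or below the $199,500 threshold, so the full $1,062 applies.
Total: $4,910 + $1,062 = $5,972.

$5,972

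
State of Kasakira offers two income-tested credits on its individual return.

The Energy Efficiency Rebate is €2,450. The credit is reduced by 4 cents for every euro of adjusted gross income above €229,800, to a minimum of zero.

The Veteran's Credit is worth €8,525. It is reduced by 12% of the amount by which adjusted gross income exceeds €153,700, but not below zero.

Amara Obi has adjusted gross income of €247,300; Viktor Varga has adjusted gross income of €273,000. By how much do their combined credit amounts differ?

Amara (€247,300): Energy Efficiency Rebate: 4% of the €17,500 excess over €229,800 is €700; credit = €2,450 − €700 = €1,750. Veteran's Credit: 12% of the €93,600 excess over €153,700 is €11,232 ≥ base, so the credit is €0. total €1,750 + €0 = €1,750
Viktor (€273,000): Energy Efficiency Rebate: 4% of the €43,200 excess over €229,800 is €1,728; credit = €2,450 − €1,728 = €722. Veteran's Credit: 12% of the €119,300 excess over €153,700 is €14,316 ≥ base, so the credit is €0. total €722 + €0 = €722
Difference: |€1,750 − €722| = €1,028.

€1,028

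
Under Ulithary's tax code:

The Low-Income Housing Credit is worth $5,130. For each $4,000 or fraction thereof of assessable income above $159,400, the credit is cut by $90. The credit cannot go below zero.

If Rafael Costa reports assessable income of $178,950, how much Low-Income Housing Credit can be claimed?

Low-Income Housing Credit: income exceeds $159,400 by $19,550, which is 5 full-or-partial $4,000 increments; reduction = 5 × $90 = $450, leaving $4,680.

$4,680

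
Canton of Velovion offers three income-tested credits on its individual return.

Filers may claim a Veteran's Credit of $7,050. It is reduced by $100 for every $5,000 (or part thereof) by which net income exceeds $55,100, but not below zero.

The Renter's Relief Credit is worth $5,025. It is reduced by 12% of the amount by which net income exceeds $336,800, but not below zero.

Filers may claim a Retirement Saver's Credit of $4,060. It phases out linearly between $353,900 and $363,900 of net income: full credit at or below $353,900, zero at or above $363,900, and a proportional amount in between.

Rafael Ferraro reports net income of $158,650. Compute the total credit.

Veteran's Credit: income exceeds $55,100 by $103,550, which is 21 full-or-partial $5,000 increments; reduction = 21 × $100 = $2,100, leaving $4,950.
Renter's Relief Credit: $158,650 is at or below the $336,800 threshold, so the full $5,025 applies.
Retirement Saver's Credit: $158,650 is at or below the $353,900 threshold, so the full $4,060 applies.
Total: $4,950 + $5,025 + $4,060 = $14,035.

$14,035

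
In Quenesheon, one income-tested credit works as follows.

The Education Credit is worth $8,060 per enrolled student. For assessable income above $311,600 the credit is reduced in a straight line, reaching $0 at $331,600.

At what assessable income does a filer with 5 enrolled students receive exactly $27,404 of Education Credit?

$318,000

Full credit = 5 × $8,060 = $40,300.
$27,404 is 27,404/40,300 of the full $40,300, so 12,896/40,300 of the $20,000 range has been used: income = $311,600 + $20,000 × 12,896/40,300 = $318,000.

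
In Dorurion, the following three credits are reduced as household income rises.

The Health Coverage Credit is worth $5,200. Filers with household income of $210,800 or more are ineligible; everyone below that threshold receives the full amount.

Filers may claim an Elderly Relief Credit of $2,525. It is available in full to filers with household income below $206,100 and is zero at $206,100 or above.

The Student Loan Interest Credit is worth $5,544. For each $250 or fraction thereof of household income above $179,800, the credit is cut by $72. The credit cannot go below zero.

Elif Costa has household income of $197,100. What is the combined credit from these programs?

$8,229

Health Coverage Credit: $197,100 is below the $210,800 cutoff, so the full $5,200 applies.
Elderly Relief Credit: $197,100 is below the $206,100 cutoff, so the full $2,525 applies.
Student Loan Interest Credit: income exceeds $179,800 by $17,300, which is 70 full-or-partial $250 increments; reduction = 70 × $72 = $5,040, leaving $504.
Total: $5,200 + $2,525 + $504 = $8,229.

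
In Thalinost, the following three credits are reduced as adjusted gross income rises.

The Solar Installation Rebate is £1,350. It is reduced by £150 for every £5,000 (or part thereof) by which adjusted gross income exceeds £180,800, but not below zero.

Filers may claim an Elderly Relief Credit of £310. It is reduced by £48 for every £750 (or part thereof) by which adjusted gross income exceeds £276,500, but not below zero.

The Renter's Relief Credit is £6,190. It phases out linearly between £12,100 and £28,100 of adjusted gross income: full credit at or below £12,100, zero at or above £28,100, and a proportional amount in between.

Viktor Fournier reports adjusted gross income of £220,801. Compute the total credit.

Solar Installation Rebate: income exceeds £180,800 by £40,001 → 9 increments × £150 = £1,350 ≥ base, so the credit is £0.
Elderly Relief Credit: £220,801 is at or below the £276,500 threshold, so the full £310 applies.
Renter's Relief Credit: £220,801 is at or above £28,100, so the credit is £0.
Total: £0 + £310 + £0 = £310.

£310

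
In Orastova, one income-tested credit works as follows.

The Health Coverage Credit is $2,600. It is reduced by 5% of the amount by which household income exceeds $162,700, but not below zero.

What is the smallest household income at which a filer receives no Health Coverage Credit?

The credit falls by 5% of each dollar above $162,700, so it reaches zero when the excess is $2,600 / 5% = $52,000: income = $162,700 + $52,000 = $214,700.

$214,700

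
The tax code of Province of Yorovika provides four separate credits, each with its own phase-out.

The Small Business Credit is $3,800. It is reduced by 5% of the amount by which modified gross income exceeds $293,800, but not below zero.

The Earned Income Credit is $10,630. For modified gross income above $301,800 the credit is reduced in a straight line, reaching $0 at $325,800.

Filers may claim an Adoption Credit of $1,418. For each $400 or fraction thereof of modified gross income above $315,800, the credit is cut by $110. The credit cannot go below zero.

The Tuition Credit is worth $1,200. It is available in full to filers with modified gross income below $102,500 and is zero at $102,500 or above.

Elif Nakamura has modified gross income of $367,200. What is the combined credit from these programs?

Small Business Credit: 5% of the $73,400 excess over $293,800 is $3,670; credit = $3,800 − $3,670 = $130.
Earned Income Credit: $367,200 is at or above $325,800, so the credit is $0.
Adoption Credit: income exceeds $315,800 by $51,400 → 129 increments × $110 = $14,190 ≥ base, so the credit is $0.
Tuition Credit: $367,200 meets or exceeds the $102,500 cutoff, so the credit is $0.
Total: $130 + $0 + $0 + $0 = $130.

$130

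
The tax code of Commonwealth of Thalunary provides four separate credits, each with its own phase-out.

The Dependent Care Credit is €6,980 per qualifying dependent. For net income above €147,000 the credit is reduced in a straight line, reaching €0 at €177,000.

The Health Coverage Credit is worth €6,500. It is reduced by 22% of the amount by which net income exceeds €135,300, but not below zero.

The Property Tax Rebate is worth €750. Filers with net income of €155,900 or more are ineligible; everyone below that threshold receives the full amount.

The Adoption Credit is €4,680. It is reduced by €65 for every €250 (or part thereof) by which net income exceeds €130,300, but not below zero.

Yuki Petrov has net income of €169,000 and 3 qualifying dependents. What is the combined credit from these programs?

€5,584

Dependent Care Credit: base = 3 × €6,980 = €20,940. €169,000 is €22,000 into a €30,000 phase-out range, leaving 8,000/30,000 of the credit: €20,940 × 8,000/30,000 = €5,584.
Health Coverage Credit: 22% of the €33,700 excess over €135,300 is €7,414 ≥ base, so the credit is €0.
Property Tax Rebate: €169,000 meets or exceeds the €155,900 cutoff, so the credit is €0.
Adoption Credit: income exceeds €130,300 by €38,700 → 155 increments × €65 = €10,075 ≥ base, so the credit is €0.
Total: €5,584 + €0 + €0 + €0 = €5,584.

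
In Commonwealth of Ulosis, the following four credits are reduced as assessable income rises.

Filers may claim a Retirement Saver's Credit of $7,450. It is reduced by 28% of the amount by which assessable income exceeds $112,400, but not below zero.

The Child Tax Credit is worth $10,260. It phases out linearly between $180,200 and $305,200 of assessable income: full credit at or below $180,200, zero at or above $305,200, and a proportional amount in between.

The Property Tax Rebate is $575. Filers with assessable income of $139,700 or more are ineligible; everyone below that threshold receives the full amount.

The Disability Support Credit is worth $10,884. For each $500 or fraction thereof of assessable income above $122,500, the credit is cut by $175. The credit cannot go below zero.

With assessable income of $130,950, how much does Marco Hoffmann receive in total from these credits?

Retirement Saver's Credit: 28% of the $18,550 excess over $112,400 is $5,194; credit = $7,450 − $5,194 = $2,256.
Child Tax Credit: $130,950 is at or below the $180,200 threshold, so the full $10,260 applies.
Property Tax Rebate: $130,950 is below the $139,700 cutoff, so the full $575 applies.
Disability Support Credit: income exceeds $122,500 by $8,450, which is 17 full-or-partial $500 increments; reduction = 17 × $175 = $2,975, leaving $7,909.
Total: $2,256 + $10,260 + $575 + $7,909 = $21,000.

$21,000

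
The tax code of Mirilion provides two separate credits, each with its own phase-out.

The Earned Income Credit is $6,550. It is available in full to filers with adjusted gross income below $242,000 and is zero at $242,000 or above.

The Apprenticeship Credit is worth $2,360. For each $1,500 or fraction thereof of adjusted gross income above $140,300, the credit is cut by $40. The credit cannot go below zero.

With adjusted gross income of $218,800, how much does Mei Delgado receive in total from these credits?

Earned Income Credit: $218,800 is below the $242,000 cutoff, so the full $6,550 applies.
Apprenticeship Credit: income exceeds $140,300 by $78,500, which is 53 full-or-partial $1,500 increments; reduction = 53 × $40 = $2,120, leaving $240.
Total: $6,550 + $240 = $6,790.

$6,790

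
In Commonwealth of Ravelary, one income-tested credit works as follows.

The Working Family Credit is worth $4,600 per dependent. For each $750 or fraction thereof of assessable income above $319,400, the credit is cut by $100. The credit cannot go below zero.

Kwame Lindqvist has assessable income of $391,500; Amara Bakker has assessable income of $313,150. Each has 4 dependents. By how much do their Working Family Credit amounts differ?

$9,700

Kwame ($391,500): Working Family Credit: base = 4 × $4,600 = $18,400. income exceeds $319,400 by $72,100, which is 97 full-or-partial $750 increments; reduction = 97 × $100 = $9,700, leaving $8,700.
Amara ($313,150): Working Family Credit: base = 4 × $4,600 = $18,400. $313,150 is at or below the $319,400 threshold, so the full $18,400 applies.
Difference: |$8,700 − $18,400| = $9,700.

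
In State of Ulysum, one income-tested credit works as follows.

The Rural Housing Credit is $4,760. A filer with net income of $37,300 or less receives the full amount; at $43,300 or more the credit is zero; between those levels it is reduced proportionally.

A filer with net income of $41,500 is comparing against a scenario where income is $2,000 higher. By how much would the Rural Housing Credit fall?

At $41,500 — $41,500 is $4,200 into a $6,000 phase-out range, leaving 1,800/6,000 of the credit: $4,760 × 1,800/6,000 = $1,428.
At $43,500 — $43,500 is at or above $43,300, so the credit is $0.
Lost: $1,428 − $0 = $1,428.

$1,428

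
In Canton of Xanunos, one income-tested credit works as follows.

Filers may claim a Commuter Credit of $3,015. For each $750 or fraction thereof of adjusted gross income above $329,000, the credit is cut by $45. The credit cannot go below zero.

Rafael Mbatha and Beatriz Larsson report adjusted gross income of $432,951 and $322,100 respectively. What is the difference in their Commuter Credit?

$3,015

Rafael ($432,951): Commuter Credit: income exceeds $329,000 by $103,951 → 139 increments × $45 = $6,255 ≥ base, so the credit is $0.
Beatriz ($322,100): Commuter Credit: $322,100 is at or below the $329,000 threshold, so the full $3,015 applies.
Difference: |$0 − $3,015| = $3,015.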